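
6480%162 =0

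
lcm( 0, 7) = 0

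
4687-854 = 3833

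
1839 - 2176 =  - 337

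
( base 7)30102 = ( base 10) 7254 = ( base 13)33C0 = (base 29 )8I4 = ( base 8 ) 16126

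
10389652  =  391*26572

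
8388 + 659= 9047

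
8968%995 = 13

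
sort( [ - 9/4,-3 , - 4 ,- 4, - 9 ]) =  [ - 9, -4,-4, - 3 , - 9/4 ] 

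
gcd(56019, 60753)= 789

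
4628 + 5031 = 9659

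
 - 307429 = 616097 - 923526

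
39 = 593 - 554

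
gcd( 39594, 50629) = 1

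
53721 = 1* 53721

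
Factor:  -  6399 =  - 3^4*79^1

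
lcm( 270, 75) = 1350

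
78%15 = 3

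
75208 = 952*79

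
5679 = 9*631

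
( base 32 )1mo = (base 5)24002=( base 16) 6d8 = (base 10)1752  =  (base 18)576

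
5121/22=232 + 17/22= 232.77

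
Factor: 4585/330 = 2^( - 1 )*3^(-1)*7^1  *11^( - 1)*131^1 = 917/66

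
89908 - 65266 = 24642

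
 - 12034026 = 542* ( - 22203)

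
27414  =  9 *3046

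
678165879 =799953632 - 121787753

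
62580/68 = 15645/17 = 920.29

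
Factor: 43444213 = 197^1*220529^1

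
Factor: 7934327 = 577^1*13751^1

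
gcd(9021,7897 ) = 1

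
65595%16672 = 15579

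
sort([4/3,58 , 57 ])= [4/3 , 57,58]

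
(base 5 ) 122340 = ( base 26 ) 6PE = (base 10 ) 4720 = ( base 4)1021300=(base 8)11160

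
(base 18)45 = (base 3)2212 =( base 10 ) 77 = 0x4D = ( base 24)35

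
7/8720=7/8720 = 0.00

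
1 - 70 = -69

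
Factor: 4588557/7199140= 2^( -2)*3^1*5^ ( - 1)*13^(-1 )*19^1*79^1*1019^1*27689^( - 1) 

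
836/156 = 209/39 = 5.36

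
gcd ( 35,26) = 1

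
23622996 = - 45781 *(  -  516 ) 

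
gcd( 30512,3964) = 4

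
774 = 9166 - 8392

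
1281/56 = 183/8 = 22.88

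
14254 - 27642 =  - 13388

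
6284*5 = 31420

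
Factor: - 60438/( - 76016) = 30219/38008 = 2^( - 3 )*3^1*7^1 *1439^1*4751^( - 1 )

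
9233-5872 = 3361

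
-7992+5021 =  - 2971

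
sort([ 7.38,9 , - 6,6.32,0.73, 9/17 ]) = [-6, 9/17, 0.73,6.32, 7.38, 9]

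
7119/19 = 7119/19 = 374.68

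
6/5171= 6/5171 = 0.00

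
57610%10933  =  2945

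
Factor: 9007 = 9007^1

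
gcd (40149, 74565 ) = 9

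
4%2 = 0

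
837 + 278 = 1115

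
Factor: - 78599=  - 53^1*1483^1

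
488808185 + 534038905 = 1022847090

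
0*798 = 0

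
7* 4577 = 32039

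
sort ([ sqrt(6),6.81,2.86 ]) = [sqrt(6 ),2.86,6.81 ] 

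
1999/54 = 37 + 1/54= 37.02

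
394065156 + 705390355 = 1099455511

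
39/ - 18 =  - 13/6= - 2.17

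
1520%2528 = 1520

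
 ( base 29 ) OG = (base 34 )KW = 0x2c8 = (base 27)qa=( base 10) 712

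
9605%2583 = 1856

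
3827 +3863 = 7690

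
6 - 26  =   - 20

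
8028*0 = 0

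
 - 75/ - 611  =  75/611= 0.12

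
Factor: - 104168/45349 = - 232/101 = - 2^3*29^1*101^( - 1 ) 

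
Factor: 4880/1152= 305/72 = 2^( - 3 )*3^( - 2 )*5^1*61^1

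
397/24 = 16+13/24 = 16.54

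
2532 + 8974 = 11506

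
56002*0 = 0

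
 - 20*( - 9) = 180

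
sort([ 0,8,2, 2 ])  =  [0,  2,2, 8]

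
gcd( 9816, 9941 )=1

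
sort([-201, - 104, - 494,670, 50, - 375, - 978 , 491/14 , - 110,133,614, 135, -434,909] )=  [ - 978 ,-494, - 434, - 375, - 201, - 110, - 104,491/14,50, 133, 135,614, 670,909] 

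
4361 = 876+3485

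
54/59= 54/59 = 0.92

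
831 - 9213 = -8382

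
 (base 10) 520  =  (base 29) HR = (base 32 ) G8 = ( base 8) 1010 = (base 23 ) me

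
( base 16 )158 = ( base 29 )BP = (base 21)G8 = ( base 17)134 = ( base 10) 344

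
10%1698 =10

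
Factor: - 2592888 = -2^3*3^1*108037^1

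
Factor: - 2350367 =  - 109^1 * 21563^1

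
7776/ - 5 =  -1556 + 4/5  =  - 1555.20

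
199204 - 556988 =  - 357784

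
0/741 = 0 = 0.00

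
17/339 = 17/339=0.05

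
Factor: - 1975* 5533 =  - 5^2 * 11^1*79^1 * 503^1 = - 10927675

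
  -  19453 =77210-96663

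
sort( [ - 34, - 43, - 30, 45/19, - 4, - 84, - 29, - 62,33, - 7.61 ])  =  [ - 84, - 62, - 43 , - 34, - 30, - 29,  -  7.61,-4 , 45/19,33] 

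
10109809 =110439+9999370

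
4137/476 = 8  +  47/68 = 8.69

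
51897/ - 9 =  - 5767+2/3 = - 5766.33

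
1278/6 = 213 = 213.00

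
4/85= 4/85   =  0.05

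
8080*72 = 581760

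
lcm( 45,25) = 225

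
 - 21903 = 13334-35237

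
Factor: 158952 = 2^3*3^1*37^1*179^1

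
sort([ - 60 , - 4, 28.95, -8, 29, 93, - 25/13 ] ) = [ - 60, - 8, - 4,-25/13, 28.95, 29, 93]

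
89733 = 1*89733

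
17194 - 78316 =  - 61122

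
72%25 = 22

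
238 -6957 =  - 6719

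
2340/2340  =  1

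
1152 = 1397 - 245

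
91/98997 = 91/98997 = 0.00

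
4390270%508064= 325758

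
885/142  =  885/142=6.23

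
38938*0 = 0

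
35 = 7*5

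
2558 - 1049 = 1509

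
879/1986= 293/662 = 0.44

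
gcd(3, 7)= 1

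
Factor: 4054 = 2^1*2027^1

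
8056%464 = 168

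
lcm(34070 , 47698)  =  238490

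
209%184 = 25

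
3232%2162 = 1070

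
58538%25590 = 7358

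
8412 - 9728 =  - 1316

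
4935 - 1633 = 3302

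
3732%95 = 27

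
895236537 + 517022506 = 1412259043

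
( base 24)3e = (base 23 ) 3H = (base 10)86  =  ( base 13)68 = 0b1010110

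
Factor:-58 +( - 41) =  - 99 =- 3^2 * 11^1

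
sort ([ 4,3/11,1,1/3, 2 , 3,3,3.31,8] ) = [3/11, 1/3,1,  2, 3, 3  ,  3.31,4,8 ] 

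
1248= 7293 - 6045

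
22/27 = 22/27=   0.81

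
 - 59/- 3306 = 59/3306= 0.02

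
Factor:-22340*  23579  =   - 526754860 =- 2^2*5^1*17^1*19^1 * 73^1*1117^1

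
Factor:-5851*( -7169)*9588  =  2^2*3^1 * 17^1*47^1*67^1*107^1*5851^1 =402176512572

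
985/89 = 11 + 6/89 = 11.07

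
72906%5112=1338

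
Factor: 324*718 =232632 = 2^3*3^4*359^1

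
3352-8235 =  -4883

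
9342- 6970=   2372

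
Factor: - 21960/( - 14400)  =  2^( - 3)*5^(-1)*61^1 = 61/40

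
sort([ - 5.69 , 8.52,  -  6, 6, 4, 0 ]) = [ - 6, - 5.69 , 0,4, 6, 8.52]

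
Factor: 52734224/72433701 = 1701104/2336571 = 2^4*3^(-2 )*106319^1*259619^( - 1)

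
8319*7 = 58233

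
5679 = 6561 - 882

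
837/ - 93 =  - 9  +  0/1= - 9.00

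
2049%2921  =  2049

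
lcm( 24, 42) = 168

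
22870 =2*11435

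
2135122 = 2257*946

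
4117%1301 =214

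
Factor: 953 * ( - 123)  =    -  117219 =- 3^1*41^1 * 953^1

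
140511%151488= 140511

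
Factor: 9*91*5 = 3^2*5^1*7^1*13^1 = 4095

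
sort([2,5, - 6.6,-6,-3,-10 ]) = [ - 10, - 6.6 , - 6, - 3 , 2, 5]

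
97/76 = 1 +21/76 =1.28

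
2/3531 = 2/3531=0.00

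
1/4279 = 1/4279 = 0.00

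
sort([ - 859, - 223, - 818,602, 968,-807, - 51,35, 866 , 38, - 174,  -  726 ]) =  [- 859, - 818, - 807, - 726,-223, - 174, - 51, 35, 38,602 , 866, 968 ] 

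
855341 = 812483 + 42858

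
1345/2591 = 1345/2591 = 0.52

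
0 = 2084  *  0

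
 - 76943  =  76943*( - 1 )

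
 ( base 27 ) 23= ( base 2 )111001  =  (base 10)57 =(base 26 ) 25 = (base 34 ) 1n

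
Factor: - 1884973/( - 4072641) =3^( - 1)*1357547^( - 1)*1884973^1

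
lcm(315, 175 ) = 1575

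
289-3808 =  - 3519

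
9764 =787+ 8977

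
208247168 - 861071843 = - 652824675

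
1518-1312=206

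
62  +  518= 580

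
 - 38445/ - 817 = 47 + 46/817 =47.06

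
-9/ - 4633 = 9/4633 = 0.00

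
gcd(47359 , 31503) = 1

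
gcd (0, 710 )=710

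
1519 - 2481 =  - 962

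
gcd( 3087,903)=21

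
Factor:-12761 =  - 7^1*1823^1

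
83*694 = 57602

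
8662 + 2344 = 11006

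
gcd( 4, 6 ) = 2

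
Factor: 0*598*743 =0^1=0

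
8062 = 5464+2598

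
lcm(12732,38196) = 38196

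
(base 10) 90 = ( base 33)2O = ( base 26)3c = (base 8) 132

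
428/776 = 107/194 = 0.55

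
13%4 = 1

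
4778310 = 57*83830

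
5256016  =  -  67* ( - 78448) 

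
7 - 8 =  - 1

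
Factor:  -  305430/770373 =-2^1*3^(-1 ) * 5^1 * 10181^1* 85597^( - 1) = - 101810/256791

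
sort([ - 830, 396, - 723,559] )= [ - 830, -723,396,559]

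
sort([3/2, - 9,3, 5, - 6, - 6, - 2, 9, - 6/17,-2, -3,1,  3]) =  [ - 9, - 6, -6 ,-3, - 2,- 2, - 6/17,  1,3/2, 3,3,5, 9 ]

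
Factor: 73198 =2^1 * 36599^1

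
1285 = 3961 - 2676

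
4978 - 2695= 2283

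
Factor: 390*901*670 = 235431300  =  2^2*3^1*5^2*13^1*17^1*53^1*67^1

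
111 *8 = 888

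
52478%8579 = 1004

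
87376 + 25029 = 112405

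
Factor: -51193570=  - 2^1*  5^1*37^1* 83^1*1667^1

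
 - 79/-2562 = 79/2562=0.03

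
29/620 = 29/620 = 0.05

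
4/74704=1/18676= 0.00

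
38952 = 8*4869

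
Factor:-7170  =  -2^1*3^1*5^1 * 239^1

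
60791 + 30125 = 90916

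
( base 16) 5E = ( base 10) 94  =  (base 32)2U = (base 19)4i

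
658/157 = 658/157 = 4.19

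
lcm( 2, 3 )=6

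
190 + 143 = 333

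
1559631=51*30581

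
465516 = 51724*9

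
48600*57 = 2770200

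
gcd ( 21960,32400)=360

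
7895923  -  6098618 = 1797305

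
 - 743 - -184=-559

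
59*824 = 48616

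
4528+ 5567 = 10095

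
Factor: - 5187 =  - 3^1*7^1 * 13^1*19^1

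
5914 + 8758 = 14672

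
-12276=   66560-78836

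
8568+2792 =11360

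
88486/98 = 902+45/49=902.92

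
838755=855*981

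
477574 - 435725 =41849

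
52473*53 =2781069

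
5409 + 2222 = 7631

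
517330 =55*9406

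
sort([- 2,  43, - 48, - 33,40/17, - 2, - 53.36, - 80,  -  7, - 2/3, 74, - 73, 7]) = [ - 80, - 73, - 53.36, - 48 , - 33, - 7, - 2, - 2, - 2/3,40/17,7 , 43, 74]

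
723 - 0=723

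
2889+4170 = 7059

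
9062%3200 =2662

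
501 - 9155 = - 8654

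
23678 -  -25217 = 48895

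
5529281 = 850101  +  4679180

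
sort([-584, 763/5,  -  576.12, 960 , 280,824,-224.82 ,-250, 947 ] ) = [ - 584, -576.12,-250, - 224.82, 763/5,280, 824 , 947, 960]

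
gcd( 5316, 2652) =12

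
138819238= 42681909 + 96137329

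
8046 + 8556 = 16602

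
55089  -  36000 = 19089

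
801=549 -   -  252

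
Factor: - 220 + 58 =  - 2^1*3^4 = - 162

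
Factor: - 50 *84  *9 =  - 2^3*3^3 * 5^2*7^1 = - 37800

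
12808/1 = 12808 = 12808.00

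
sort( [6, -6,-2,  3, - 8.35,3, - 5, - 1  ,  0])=[  -  8.35, - 6,-5, - 2,-1, 0,  3, 3,6] 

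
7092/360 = 197/10 = 19.70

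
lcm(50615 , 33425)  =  1771525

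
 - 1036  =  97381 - 98417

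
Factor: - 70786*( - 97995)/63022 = 3^1* 5^1*47^1 * 139^1*31511^(  -  1)*35393^1 = 3468337035/31511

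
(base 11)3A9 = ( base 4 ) 13202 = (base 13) 2b1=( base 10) 482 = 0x1e2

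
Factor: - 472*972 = -2^5*3^5*59^1  =  -458784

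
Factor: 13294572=2^2*3^1*1107881^1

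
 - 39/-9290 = 39/9290 =0.00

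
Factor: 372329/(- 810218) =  - 2^( - 1)* 137^ ( - 1 )*199^1*1871^1*2957^( - 1 ) 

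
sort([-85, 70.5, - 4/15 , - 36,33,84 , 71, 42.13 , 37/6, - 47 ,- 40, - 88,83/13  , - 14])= [ - 88,-85, - 47,-40, - 36, - 14,-4/15,37/6 , 83/13, 33 , 42.13,70.5  ,  71,84]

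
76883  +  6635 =83518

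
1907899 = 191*9989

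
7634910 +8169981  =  15804891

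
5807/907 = 5807/907=6.40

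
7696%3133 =1430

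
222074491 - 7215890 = 214858601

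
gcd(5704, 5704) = 5704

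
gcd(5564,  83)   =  1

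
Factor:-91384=  -  2^3 * 11423^1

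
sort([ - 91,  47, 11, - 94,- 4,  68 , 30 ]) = [ - 94, - 91, - 4,11, 30,  47,  68] 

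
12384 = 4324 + 8060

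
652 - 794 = - 142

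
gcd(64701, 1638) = 819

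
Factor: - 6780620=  - 2^2*5^1*7^2*11^1*17^1*37^1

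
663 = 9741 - 9078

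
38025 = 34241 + 3784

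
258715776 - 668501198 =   -  409785422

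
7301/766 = 9  +  407/766 =9.53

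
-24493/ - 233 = 105  +  28/233 = 105.12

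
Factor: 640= 2^7*5^1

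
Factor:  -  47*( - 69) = 3243 = 3^1*23^1*47^1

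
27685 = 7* 3955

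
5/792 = 5/792 = 0.01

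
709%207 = 88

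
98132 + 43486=141618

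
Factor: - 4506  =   - 2^1*3^1*751^1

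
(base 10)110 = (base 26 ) 46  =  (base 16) 6e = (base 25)4A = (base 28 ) 3Q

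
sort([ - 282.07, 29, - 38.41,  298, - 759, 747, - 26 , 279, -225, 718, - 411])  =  [ - 759, - 411 , - 282.07, - 225, - 38.41, - 26, 29,279, 298, 718,747 ]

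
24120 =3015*8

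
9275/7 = 1325 = 1325.00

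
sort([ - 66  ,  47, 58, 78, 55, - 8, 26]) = [ - 66 , - 8, 26,47, 55 , 58,78]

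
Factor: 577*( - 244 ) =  - 140788 = -2^2*61^1*577^1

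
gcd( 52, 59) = 1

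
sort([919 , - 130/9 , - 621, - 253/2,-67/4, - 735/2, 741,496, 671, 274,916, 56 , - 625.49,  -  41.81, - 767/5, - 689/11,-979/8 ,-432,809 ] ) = [ - 625.49,-621 , - 432, - 735/2,- 767/5,-253/2, - 979/8, - 689/11, - 41.81, - 67/4, - 130/9,56, 274, 496,671 , 741,809 , 916, 919]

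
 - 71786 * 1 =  - 71786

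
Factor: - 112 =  - 2^4*7^1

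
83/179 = 83/179 = 0.46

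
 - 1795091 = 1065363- 2860454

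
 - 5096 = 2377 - 7473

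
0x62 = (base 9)118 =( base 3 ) 10122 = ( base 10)98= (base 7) 200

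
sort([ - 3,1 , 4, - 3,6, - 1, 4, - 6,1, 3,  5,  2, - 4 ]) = [ -6,- 4, - 3, - 3,-1,  1, 1, 2, 3,  4, 4, 5, 6]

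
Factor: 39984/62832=7/11 = 7^1*11^( - 1 ) 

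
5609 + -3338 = 2271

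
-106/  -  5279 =106/5279 = 0.02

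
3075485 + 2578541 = 5654026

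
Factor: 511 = 7^1*73^1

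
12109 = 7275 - - 4834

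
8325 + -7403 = 922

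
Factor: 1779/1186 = 3/2 = 2^ ( -1)*3^1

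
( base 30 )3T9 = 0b110111111011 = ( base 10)3579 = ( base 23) 6HE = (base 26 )57h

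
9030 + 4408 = 13438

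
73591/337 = 73591/337 = 218.37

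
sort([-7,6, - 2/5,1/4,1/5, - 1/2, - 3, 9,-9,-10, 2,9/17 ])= [ - 10, - 9,-7,  -  3,-1/2, -2/5, 1/5, 1/4,9/17, 2, 6, 9 ]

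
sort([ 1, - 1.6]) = [ - 1.6,1 ] 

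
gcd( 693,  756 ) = 63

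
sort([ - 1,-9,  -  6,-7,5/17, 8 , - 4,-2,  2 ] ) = [ - 9, - 7, - 6, - 4,  -  2, - 1, 5/17,2,8]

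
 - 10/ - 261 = 10/261=   0.04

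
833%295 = 243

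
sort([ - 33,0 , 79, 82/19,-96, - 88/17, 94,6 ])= [ - 96, - 33, - 88/17 , 0 , 82/19,6,79 , 94 ] 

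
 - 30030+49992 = 19962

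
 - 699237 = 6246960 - 6946197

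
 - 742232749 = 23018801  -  765251550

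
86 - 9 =77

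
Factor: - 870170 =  - 2^1* 5^1  *  7^1*31^1*401^1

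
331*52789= 17473159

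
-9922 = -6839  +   - 3083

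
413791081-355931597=57859484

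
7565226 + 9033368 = 16598594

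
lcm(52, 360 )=4680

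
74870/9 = 8318 + 8/9 = 8318.89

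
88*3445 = 303160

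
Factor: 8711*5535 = 3^3*5^1* 31^1*41^1*281^1 = 48215385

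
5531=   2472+3059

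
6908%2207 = 287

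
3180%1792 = 1388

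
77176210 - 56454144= 20722066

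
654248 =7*93464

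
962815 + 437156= 1399971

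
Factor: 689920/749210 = 128/139= 2^7*139^( - 1)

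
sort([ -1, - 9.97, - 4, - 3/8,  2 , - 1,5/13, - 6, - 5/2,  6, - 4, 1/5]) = [-9.97,-6,  -  4, - 4, - 5/2, - 1, - 1, - 3/8, 1/5,5/13, 2,6 ]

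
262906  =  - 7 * ( - 37558) 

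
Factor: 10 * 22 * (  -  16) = -2^6 * 5^1*11^1 = - 3520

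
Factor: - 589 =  - 19^1 * 31^1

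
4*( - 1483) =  - 5932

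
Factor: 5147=5147^1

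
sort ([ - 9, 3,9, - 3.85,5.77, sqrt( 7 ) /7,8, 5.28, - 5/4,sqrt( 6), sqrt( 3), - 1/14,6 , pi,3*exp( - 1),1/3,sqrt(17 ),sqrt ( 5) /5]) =[ - 9, - 3.85, - 5/4, -1/14,1/3,sqrt( 7)/7,sqrt(5)/5, 3*exp( - 1),sqrt( 3 ),sqrt( 6 ),3,pi,sqrt(17),5.28,5.77, 6,8,9]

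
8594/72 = 119 + 13/36 = 119.36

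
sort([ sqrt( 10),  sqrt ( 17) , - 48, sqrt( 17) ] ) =[ - 48,sqrt(10), sqrt(17), sqrt(17)] 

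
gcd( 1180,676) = 4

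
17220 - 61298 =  - 44078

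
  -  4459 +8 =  - 4451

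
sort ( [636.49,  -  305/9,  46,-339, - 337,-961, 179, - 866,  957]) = [ -961, - 866 , - 339, - 337, - 305/9,46, 179,636.49,  957]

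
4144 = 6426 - 2282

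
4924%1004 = 908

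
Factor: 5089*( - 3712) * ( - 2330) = 44014557440 = 2^8*5^1*7^1*29^1 * 233^1*727^1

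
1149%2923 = 1149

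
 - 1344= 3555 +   -  4899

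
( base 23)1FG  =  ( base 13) 536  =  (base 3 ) 1012222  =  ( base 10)890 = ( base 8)1572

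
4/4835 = 4/4835 = 0.00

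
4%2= 0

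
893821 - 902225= - 8404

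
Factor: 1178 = 2^1*19^1*31^1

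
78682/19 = 4141+3/19 = 4141.16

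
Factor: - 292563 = -3^2 * 32507^1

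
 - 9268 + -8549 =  - 17817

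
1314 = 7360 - 6046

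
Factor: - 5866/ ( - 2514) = 3^( - 1)*7^1=7/3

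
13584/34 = 399 + 9/17  =  399.53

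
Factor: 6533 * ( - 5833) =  - 38106989 = - 19^1*47^1*139^1*307^1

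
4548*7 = 31836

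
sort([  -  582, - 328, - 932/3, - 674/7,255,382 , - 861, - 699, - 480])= [ - 861, - 699, - 582, - 480, - 328,-932/3, - 674/7,255, 382 ]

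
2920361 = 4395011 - 1474650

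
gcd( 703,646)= 19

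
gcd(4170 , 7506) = 834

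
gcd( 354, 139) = 1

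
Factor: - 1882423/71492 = - 2^(  -  2)*61^( - 1)*71^1*293^( - 1 )*26513^1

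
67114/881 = 76 + 158/881 = 76.18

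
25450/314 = 81  +  8/157 = 81.05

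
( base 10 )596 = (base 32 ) IK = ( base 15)29B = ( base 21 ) 178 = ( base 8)1124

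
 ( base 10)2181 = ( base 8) 4205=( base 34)1u5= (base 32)245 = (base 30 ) 2CL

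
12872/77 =12872/77 = 167.17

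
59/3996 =59/3996=0.01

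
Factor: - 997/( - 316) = 2^ (  -  2)*79^( - 1 )*997^1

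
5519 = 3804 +1715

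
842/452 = 1 + 195/226 = 1.86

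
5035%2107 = 821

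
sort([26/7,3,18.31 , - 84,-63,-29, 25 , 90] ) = [-84,-63,-29, 3,26/7, 18.31,  25, 90] 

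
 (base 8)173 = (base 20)63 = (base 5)443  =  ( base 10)123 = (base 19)69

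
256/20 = 12 + 4/5 = 12.80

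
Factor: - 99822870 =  - 2^1*3^2*5^1*7^1*158449^1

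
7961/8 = 995 + 1/8  =  995.12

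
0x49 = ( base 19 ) 3G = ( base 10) 73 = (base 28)2H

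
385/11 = 35 = 35.00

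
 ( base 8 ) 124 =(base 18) 4C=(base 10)84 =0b1010100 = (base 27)33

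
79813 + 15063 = 94876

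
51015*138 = 7040070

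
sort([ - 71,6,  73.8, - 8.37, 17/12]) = [ - 71 , - 8.37, 17/12,6, 73.8]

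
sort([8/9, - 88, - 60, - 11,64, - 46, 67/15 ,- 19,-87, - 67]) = [ - 88, - 87 ,-67,  -  60, - 46, - 19,-11, 8/9, 67/15, 64]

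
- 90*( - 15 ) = 1350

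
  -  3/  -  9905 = 3/9905 = 0.00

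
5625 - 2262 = 3363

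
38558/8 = 4819 + 3/4= 4819.75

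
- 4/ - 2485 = 4/2485= 0.00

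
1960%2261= 1960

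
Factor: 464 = 2^4*29^1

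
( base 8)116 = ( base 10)78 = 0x4E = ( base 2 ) 1001110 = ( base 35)28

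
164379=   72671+91708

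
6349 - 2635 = 3714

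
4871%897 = 386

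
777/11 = 70 + 7/11 = 70.64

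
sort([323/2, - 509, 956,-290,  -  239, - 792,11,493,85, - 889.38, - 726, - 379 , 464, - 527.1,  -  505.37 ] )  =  [  -  889.38 ,-792, - 726, - 527.1,-509, - 505.37, - 379, - 290, - 239,11, 85 , 323/2, 464 , 493,956 ]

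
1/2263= 1/2263 = 0.00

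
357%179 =178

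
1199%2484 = 1199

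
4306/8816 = 2153/4408=0.49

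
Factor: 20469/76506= 2^( - 1)*41^( - 1)*311^( - 1 )*6823^1 = 6823/25502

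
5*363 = 1815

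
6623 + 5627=12250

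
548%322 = 226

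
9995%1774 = 1125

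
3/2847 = 1/949 = 0.00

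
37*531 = 19647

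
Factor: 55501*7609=7^1 * 1087^1*55501^1 = 422307109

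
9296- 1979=7317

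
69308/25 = 2772 + 8/25 = 2772.32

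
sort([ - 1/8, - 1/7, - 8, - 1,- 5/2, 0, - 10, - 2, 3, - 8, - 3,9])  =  [ - 10, - 8, - 8, - 3,-5/2,-2, - 1, - 1/7, - 1/8,0,3,9] 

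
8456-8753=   -  297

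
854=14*61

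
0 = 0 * 371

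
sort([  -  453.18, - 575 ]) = [ - 575,-453.18]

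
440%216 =8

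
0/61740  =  0 = 0.00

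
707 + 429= 1136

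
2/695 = 2/695 = 0.00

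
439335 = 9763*45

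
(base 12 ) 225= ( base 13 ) 1b5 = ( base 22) e9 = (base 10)317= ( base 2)100111101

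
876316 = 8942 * 98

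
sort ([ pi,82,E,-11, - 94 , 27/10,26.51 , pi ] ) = [ - 94 ,-11,27/10,E,pi,pi, 26.51, 82]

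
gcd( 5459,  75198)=1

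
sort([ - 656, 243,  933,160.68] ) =[ - 656,160.68, 243, 933]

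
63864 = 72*887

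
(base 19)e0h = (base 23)9DB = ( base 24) 8J7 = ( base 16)13cf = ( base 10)5071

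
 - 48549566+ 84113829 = 35564263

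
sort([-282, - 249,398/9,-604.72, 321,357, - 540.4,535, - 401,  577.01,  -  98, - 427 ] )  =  [ - 604.72, - 540.4, - 427, - 401,-282, - 249, - 98,398/9,321,357,535 , 577.01 ]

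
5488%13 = 2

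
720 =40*18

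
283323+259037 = 542360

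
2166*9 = 19494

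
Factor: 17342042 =2^1*131^1*66191^1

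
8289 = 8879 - 590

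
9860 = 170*58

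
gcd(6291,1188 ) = 27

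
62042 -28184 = 33858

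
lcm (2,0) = 0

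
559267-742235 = -182968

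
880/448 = 1 + 27/28 = 1.96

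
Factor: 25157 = 11^1 * 2287^1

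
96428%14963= 6650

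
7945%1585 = 20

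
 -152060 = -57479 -94581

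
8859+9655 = 18514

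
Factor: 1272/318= 2^2=4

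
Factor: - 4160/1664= - 5/2 = - 2^(  -  1 )*5^1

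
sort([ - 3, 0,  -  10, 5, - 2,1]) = [ - 10, - 3, -2, 0,1, 5 ]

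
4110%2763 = 1347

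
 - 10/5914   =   - 5/2957 = -  0.00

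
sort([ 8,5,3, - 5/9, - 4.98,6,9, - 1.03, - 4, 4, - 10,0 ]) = [- 10,  -  4.98,  -  4, -1.03, - 5/9,0,3,4, 5, 6,  8,9 ]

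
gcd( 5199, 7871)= 1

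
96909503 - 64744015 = 32165488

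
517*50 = 25850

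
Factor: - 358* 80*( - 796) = 2^7 * 5^1*179^1*199^1 =22797440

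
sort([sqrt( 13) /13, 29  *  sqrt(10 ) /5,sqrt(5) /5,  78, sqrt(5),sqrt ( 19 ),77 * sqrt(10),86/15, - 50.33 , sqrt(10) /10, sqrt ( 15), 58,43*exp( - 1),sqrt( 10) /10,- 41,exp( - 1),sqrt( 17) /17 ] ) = [ - 50.33, - 41,sqrt( 17)/17, sqrt(13) /13,sqrt(10 ) /10,sqrt(10 ) /10, exp(- 1),sqrt(5)/5, sqrt( 5 ),sqrt ( 15 ),sqrt ( 19),86/15, 43*exp(-1 ),29*sqrt(  10) /5,58, 78,77 * sqrt(10)]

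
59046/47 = 59046/47= 1256.30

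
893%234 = 191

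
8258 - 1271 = 6987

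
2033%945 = 143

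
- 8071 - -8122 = 51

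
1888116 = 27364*69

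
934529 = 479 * 1951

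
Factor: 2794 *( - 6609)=- 2^1*3^1*11^1*127^1*2203^1 = -  18465546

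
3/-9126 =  - 1/3042  =  - 0.00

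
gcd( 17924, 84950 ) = 2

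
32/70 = 16/35 =0.46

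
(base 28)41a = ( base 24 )5c6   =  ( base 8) 6146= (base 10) 3174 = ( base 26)4I2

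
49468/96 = 12367/24= 515.29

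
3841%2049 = 1792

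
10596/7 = 10596/7 = 1513.71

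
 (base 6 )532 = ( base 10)200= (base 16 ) c8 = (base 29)6Q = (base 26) 7I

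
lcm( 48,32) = 96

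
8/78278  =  4/39139 = 0.00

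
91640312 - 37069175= 54571137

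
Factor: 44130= 2^1*3^1 * 5^1 * 1471^1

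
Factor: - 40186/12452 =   -  2^( - 1 )*11^( - 1) *71^1 = -71/22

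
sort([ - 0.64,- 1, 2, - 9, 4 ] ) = [ -9, - 1,- 0.64, 2, 4]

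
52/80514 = 26/40257 = 0.00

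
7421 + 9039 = 16460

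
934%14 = 10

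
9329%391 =336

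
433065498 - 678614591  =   -245549093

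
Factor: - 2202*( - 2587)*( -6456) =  - 36777081744 = - 2^4*3^2 * 13^1*199^1*269^1*367^1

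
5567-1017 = 4550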